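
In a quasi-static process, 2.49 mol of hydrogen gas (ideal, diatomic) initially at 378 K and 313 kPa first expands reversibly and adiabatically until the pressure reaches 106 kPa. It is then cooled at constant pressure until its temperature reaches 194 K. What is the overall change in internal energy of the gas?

V₁ = nRT₁/P₁ = 2.49×8.314×378/313 = 25.0 L.
Step 1 — Adiabatic: T₂/T₁ = (P₂/P₁)^((γ−1)/γ) ⇒ T₂ = 378×(0.339)^0.286 = 277 K; V₂ = 54.2 L.
ΔU = nCvΔT = 2.49×20.8×(277−378) = -5210 J.
Q = 0 for an adiabatic process, so W = −ΔU = 5210 J.
State after step 1: P = 106 kPa, V = 54.2 L, T = 277 K.
Step 2 — Isobaric: P stays 106 kPa; V/T = const ⇒ T₂ = 194 K, V₂ = 37.9 L.
W = PΔV = 106×(37.9−54.2) kPa·L = -1730 J.
ΔU = nCvΔT = 2.49×20.8×(194−277) = -4320 J.
Q = ΔU + W = nCpΔT = -6040 J.
Net over both steps: W = 3480 J, Q = -6040 J, ΔU = -9520 J.

-9520 J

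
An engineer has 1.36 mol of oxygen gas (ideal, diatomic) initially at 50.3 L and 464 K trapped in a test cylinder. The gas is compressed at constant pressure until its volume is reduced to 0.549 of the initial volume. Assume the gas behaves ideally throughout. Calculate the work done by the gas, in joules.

-2370 J

P₁ = nRT₁/V₁ = 1.36×8.314×464/50.3 = 104 kPa.
Isobaric: P stays 104 kPa; V/T = const ⇒ T₂ = 255 K, V₂ = 27.6 L.
W = PΔV = 104×(27.6−50.3) kPa·L = -2370 J.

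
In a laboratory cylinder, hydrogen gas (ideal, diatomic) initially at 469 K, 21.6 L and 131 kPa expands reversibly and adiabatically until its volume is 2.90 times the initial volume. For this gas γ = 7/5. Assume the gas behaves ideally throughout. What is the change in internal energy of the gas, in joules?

-2450 J

n = P₁V₁/(RT₁) = 131×21.6/(8.314×469) = 0.726 mol.
Adiabatic: TV^(γ−1) = const ⇒ T₂ = 469×(0.345)^0.400 = 306 K; PV^γ = const ⇒ P₂ = 29.5 kPa.
For an ideal gas ΔU = nCvΔT with Cv = (5/2)R = 20.8 J/(mol·K).
ΔU = 0.726×20.8×(306−469) = -2450 J.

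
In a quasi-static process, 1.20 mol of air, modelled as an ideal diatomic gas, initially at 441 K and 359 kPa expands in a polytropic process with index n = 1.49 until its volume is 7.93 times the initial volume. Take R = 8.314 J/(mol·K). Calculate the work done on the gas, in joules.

V₁ = nRT₁/P₁ = 1.20×8.314×441/359 = 12.3 L.
Polytropic n=1.49: T₂ = T₁(V₁/V₂)^(n−1) = 441×(0.126)^0.49 = 160 K; P₂ = P₁(V₁/V₂)^n = 16.4 kPa.
W = (P₁V₁−P₂V₂)/(n−1) = (359×12.3−16.4×97.2)/0.49 = 5720 J.
Work done on the gas = −W_by = -5720 J.

-5720 J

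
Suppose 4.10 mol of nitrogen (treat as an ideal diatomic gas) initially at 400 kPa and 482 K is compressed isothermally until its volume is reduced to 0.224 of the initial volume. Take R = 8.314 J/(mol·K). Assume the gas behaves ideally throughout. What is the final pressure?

1790 kPa

V₁ = nRT₁/P₁ = 4.10×8.314×482/400 = 41.1 L.
Isothermal: T stays 482 K; PV = const ⇒ V₂ = 9.20 L, P₂ = 1790 kPa.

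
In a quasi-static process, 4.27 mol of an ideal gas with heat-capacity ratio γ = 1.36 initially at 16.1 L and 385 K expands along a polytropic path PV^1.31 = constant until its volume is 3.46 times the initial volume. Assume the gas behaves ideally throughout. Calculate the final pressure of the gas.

167 kPa

P₁ = nRT₁/V₁ = 4.27×8.314×385/16.1 = 849 kPa.
Polytropic n=1.31: T₂ = T₁(V₁/V₂)^(n−1) = 385×(0.289)^0.31 = 262 K; P₂ = P₁(V₁/V₂)^n = 167 kPa.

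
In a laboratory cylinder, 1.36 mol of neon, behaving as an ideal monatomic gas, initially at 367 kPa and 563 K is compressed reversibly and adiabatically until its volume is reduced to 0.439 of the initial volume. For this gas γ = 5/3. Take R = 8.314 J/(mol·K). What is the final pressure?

V₁ = nRT₁/P₁ = 1.36×8.314×563/367 = 17.3 L.
Adiabatic: TV^(γ−1) = const ⇒ T₂ = 563×(2.28)^0.667 = 975 K; PV^γ = const ⇒ P₂ = 1450 kPa.

1450 kPa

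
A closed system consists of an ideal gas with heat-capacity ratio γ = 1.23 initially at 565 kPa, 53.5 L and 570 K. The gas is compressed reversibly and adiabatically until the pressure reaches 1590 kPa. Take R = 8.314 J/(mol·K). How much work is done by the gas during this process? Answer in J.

-28100 J

n = P₁V₁/(RT₁) = 565×53.5/(8.314×570) = 6.38 mol.
Adiabatic: T₂/T₁ = (P₂/P₁)^((γ−1)/γ) ⇒ T₂ = 570×(2.81)^0.187 = 692 K; V₂ = 23.1 L.
ΔU = nCvΔT = 6.38×36.1×(692−570) = 28100 J.
Q = 0 for an adiabatic process, so W = −ΔU = -28100 J.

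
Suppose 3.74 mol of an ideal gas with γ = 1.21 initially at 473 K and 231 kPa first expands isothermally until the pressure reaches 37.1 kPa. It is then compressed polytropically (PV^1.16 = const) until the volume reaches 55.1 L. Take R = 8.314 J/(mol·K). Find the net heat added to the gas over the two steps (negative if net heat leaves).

V₁ = nRT₁/P₁ = 3.74×8.314×473/231 = 63.7 L.
Step 1 — Isothermal: T stays 473 K; PV = const ⇒ V₂ = 396 L, P₂ = 37.1 kPa.
ΔU = 0 (ideal gas, T constant).
W = nRT ln(V₂/V₁) = 3.74×8.314×473×ln(6.23) = 26900 J.
Q = ΔU + W = 26900 J.
State after step 1: P = 37.1 kPa, V = 396 L, T = 473 K.
Step 2 — Polytropic n=1.16: T₂ = T₁(V₁/V₂)^(n−1) = 473×(7.19)^0.16 = 649 K; P₂ = P₁(V₁/V₂)^n = 366 kPa.
W = (P₁V₁−P₂V₂)/(n−1) = (37.1×396−366×55.1)/0.16 = -34100 J.
ΔU = nCvΔT = 3.74×39.6×(649−473) = 26000 J.
Q = ΔU + W = -8130 J.
Net over both steps: W = -7230 J, Q = 18800 J, ΔU = 26000 J.

18800 J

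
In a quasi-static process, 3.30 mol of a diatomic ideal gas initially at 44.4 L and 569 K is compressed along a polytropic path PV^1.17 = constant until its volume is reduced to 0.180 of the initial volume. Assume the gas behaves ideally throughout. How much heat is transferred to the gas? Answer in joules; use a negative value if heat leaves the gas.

P₁ = nRT₁/V₁ = 3.30×8.314×569/44.4 = 352 kPa.
Polytropic n=1.17: T₂ = T₁(V₁/V₂)^(n−1) = 569×(5.56)^0.17 = 762 K; P₂ = P₁(V₁/V₂)^n = 2610 kPa.
W = (P₁V₁−P₂V₂)/(n−1) = (352×44.4−2610×7.99)/0.17 = -31100 J.
ΔU = nCvΔT = 3.30×20.8×(762−569) = 13200 J.
Q = ΔU + W = -17900 J.

-17900 J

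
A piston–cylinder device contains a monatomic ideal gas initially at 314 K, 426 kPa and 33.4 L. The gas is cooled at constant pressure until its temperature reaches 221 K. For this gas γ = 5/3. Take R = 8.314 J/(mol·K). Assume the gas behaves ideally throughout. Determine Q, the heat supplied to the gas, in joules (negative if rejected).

-10500 J

n = P₁V₁/(RT₁) = 426×33.4/(8.314×314) = 5.45 mol.
Isobaric: P stays 426 kPa; V/T = const ⇒ T₂ = 221 K, V₂ = 23.5 L.
W = PΔV = 426×(23.5−33.4) kPa·L = -4210 J.
ΔU = nCvΔT = 5.45×12.5×(221−314) = -6320 J.
Q = ΔU + W = nCpΔT = -10500 J.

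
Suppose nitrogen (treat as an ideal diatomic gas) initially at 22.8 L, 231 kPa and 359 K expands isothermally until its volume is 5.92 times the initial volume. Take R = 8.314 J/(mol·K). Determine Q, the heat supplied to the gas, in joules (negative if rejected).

n = P₁V₁/(RT₁) = 231×22.8/(8.314×359) = 1.76 mol.
Isothermal: T stays 359 K; PV = const ⇒ V₂ = 135 L, P₂ = 39.0 kPa.
ΔU = 0 (ideal gas, T constant).
W = nRT ln(V₂/V₁) = 1.76×8.314×359×ln(5.92) = 9370 J.
Q = ΔU + W = 9370 J.

9370 J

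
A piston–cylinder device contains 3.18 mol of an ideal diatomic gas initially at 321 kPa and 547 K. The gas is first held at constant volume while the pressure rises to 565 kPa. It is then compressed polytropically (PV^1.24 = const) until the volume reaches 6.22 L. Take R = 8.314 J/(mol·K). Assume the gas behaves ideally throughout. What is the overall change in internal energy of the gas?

66200 J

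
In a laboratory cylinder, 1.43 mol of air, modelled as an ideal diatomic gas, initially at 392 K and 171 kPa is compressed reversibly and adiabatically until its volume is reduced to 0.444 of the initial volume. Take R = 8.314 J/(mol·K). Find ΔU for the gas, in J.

4470 J

V₁ = nRT₁/P₁ = 1.43×8.314×392/171 = 27.3 L.
Adiabatic: TV^(γ−1) = const ⇒ T₂ = 392×(2.25)^0.400 = 542 K; PV^γ = const ⇒ P₂ = 533 kPa.
For an ideal gas ΔU = nCvΔT with Cv = (5/2)R = 20.8 J/(mol·K).
ΔU = 1.43×20.8×(542−392) = 4470 J.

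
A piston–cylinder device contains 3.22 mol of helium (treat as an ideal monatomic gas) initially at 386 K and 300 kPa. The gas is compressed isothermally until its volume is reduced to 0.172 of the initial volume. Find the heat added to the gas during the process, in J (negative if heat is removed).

V₁ = nRT₁/P₁ = 3.22×8.314×386/300 = 34.4 L.
Isothermal: T stays 386 K; PV = const ⇒ V₂ = 5.92 L, P₂ = 1740 kPa.
ΔU = 0 (ideal gas, T constant).
W = nRT ln(V₂/V₁) = 3.22×8.314×386×ln(0.172) = -18200 J.
Q = ΔU + W = -18200 J.

-18200 J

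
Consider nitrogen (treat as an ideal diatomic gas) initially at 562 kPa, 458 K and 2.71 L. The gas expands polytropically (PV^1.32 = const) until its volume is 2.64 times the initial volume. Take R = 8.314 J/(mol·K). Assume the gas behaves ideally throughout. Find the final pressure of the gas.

Polytropic n=1.32: T₂ = T₁(V₁/V₂)^(n−1) = 458×(0.379)^0.32 = 336 K; P₂ = P₁(V₁/V₂)^n = 156 kPa.

156 kPa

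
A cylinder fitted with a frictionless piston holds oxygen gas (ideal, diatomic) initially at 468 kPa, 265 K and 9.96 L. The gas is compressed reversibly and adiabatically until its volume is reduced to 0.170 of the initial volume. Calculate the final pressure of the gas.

5590 kPa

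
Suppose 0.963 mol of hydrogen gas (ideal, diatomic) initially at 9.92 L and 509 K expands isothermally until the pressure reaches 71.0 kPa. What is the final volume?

57.4 L

P₁ = nRT₁/V₁ = 0.963×8.314×509/9.92 = 411 kPa.
Isothermal: T stays 509 K; PV = const ⇒ V₂ = 57.4 L, P₂ = 71.0 kPa.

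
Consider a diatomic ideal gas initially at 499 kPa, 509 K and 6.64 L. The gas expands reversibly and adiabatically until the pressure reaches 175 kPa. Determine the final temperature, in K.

Adiabatic: T₂/T₁ = (P₂/P₁)^((γ−1)/γ) ⇒ T₂ = 509×(0.351)^0.286 = 377 K; V₂ = 14.0 L.

377 K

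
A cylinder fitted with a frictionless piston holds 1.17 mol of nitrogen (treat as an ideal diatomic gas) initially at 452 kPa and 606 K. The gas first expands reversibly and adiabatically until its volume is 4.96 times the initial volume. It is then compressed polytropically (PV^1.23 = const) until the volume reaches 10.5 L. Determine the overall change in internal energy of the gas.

-2940 J

V₁ = nRT₁/P₁ = 1.17×8.314×606/452 = 13.0 L.
Step 1 — Adiabatic: TV^(γ−1) = const ⇒ T₂ = 606×(0.202)^0.400 = 319 K; PV^γ = const ⇒ P₂ = 48.0 kPa.
ΔU = nCvΔT = 1.17×20.8×(319−606) = -6970 J.
Q = 0 for an adiabatic process, so W = −ΔU = 6970 J.
State after step 1: P = 48.0 kPa, V = 64.7 L, T = 319 K.
Step 2 — Polytropic n=1.23: T₂ = T₁(V₁/V₂)^(n−1) = 319×(6.16)^0.23 = 485 K; P₂ = P₁(V₁/V₂)^n = 449 kPa.
W = (P₁V₁−P₂V₂)/(n−1) = (48.0×64.7−449×10.5)/0.23 = -7010 J.
ΔU = nCvΔT = 1.17×20.8×(485−319) = 4030 J.
Q = ΔU + W = -2980 J.
Net over both steps: W = -41.9 J, Q = -2980 J, ΔU = -2940 J.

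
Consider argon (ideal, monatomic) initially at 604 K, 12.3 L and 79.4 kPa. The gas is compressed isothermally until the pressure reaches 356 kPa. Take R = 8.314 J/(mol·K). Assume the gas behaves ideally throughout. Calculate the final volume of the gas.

Isothermal: T stays 604 K; PV = const ⇒ V₂ = 2.74 L, P₂ = 356 kPa.

2.74 L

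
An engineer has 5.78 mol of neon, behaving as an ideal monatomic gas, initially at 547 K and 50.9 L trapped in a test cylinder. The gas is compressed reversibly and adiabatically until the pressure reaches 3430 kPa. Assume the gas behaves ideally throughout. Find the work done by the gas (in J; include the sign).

P₁ = nRT₁/V₁ = 5.78×8.314×547/50.9 = 516 kPa.
Adiabatic: T₂/T₁ = (P₂/P₁)^((γ−1)/γ) ⇒ T₂ = 547×(6.64)^0.400 = 1170 K; V₂ = 16.3 L.
ΔU = nCvΔT = 5.78×12.5×(1170−547) = 44700 J.
Q = 0 for an adiabatic process, so W = −ΔU = -44700 J.

-44700 J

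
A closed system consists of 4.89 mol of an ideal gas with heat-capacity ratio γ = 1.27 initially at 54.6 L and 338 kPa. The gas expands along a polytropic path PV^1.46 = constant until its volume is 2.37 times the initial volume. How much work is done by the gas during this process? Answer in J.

T₁ = P₁V₁/(nR) = 338×54.6/(4.89×8.314) = 454 K.
Polytropic n=1.46: T₂ = T₁(V₁/V₂)^(n−1) = 454×(0.422)^0.46 = 305 K; P₂ = P₁(V₁/V₂)^n = 95.9 kPa.
W = (P₁V₁−P₂V₂)/(n−1) = (338×54.6−95.9×129)/0.46 = 13100 J.

13100 J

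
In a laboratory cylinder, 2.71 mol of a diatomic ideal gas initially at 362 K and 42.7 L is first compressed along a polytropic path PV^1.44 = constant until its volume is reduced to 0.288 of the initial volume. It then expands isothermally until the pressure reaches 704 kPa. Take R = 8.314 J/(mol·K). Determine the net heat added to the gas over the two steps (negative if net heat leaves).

P₁ = nRT₁/V₁ = 2.71×8.314×362/42.7 = 191 kPa.
Step 1 — Polytropic n=1.44: T₂ = T₁(V₁/V₂)^(n−1) = 362×(3.47)^0.44 = 626 K; P₂ = P₁(V₁/V₂)^n = 1150 kPa.
W = (P₁V₁−P₂V₂)/(n−1) = (191×42.7−1150×12.3)/0.44 = -13500 J.
ΔU = nCvΔT = 2.71×20.8×(626−362) = 14900 J.
Q = ΔU + W = 1350 J.
State after step 1: P = 1150 kPa, V = 12.3 L, T = 626 K.
Step 2 — Isothermal: T stays 626 K; PV = const ⇒ V₂ = 20.0 L, P₂ = 704 kPa.
ΔU = 0 (ideal gas, T constant).
W = nRT ln(V₂/V₁) = 2.71×8.314×626×ln(1.63) = 6880 J.
Q = ΔU + W = 6880 J.
Net over both steps: W = -6630 J, Q = 8240 J, ΔU = 14900 J.

8240 J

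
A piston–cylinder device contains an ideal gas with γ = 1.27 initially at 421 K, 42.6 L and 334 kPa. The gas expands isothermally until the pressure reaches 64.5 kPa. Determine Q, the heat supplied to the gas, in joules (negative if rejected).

n = P₁V₁/(RT₁) = 334×42.6/(8.314×421) = 4.07 mol.
Isothermal: T stays 421 K; PV = const ⇒ V₂ = 221 L, P₂ = 64.5 kPa.
ΔU = 0 (ideal gas, T constant).
W = nRT ln(V₂/V₁) = 4.07×8.314×421×ln(5.18) = 23400 J.
Q = ΔU + W = 23400 J.

23400 J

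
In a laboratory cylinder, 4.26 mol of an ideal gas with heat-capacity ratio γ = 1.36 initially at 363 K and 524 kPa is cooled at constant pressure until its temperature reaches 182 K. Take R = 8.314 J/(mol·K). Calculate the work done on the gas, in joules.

6410 J

V₁ = nRT₁/P₁ = 4.26×8.314×363/524 = 24.5 L.
Isobaric: P stays 524 kPa; V/T = const ⇒ T₂ = 182 K, V₂ = 12.3 L.
W = PΔV = 524×(12.3−24.5) kPa·L = -6410 J.
Work done on the gas = −W_by = 6410 J.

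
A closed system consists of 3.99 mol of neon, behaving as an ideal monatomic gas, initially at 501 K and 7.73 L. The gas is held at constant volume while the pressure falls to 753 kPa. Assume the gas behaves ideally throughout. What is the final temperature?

175 K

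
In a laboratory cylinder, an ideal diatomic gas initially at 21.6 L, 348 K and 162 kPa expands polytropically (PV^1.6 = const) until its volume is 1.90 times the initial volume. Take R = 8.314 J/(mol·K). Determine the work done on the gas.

n = P₁V₁/(RT₁) = 162×21.6/(8.314×348) = 1.21 mol.
Polytropic n=1.6: T₂ = T₁(V₁/V₂)^(n−1) = 348×(0.526)^0.60 = 237 K; P₂ = P₁(V₁/V₂)^n = 58.0 kPa.
W = (P₁V₁−P₂V₂)/(n−1) = (162×21.6−58.0×41.0)/0.60 = 1860 J.
Work done on the gas = −W_by = -1860 J.

-1860 J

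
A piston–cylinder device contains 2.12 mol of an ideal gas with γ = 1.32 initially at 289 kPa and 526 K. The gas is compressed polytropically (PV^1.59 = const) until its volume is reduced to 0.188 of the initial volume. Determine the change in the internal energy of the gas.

V₁ = nRT₁/P₁ = 2.12×8.314×526/289 = 32.1 L.
Polytropic n=1.59: T₂ = T₁(V₁/V₂)^(n−1) = 526×(5.32)^0.59 = 1410 K; P₂ = P₁(V₁/V₂)^n = 4120 kPa.
For an ideal gas ΔU = nCvΔT with Cv = R/(γ−1) = 26.0 J/(mol·K).
ΔU = 2.12×26.0×(1410−526) = 48700 J.

48700 J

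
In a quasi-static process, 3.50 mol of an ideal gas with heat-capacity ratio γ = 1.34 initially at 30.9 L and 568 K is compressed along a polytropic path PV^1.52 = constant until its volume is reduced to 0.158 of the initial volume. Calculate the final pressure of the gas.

8840 kPa

P₁ = nRT₁/V₁ = 3.50×8.314×568/30.9 = 535 kPa.
Polytropic n=1.52: T₂ = T₁(V₁/V₂)^(n−1) = 568×(6.33)^0.52 = 1480 K; P₂ = P₁(V₁/V₂)^n = 8840 kPa.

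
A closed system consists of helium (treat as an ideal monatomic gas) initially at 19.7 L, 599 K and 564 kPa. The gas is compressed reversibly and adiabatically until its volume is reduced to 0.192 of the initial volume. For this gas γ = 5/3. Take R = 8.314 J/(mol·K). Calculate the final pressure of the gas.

Adiabatic: TV^(γ−1) = const ⇒ T₂ = 599×(5.21)^0.667 = 1800 K; PV^γ = const ⇒ P₂ = 8830 kPa.

8830 kPa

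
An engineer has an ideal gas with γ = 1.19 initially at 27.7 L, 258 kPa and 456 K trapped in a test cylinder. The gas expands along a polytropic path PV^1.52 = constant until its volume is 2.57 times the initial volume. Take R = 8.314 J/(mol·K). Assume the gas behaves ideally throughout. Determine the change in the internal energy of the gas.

-14600 J

n = P₁V₁/(RT₁) = 258×27.7/(8.314×456) = 1.89 mol.
Polytropic n=1.52: T₂ = T₁(V₁/V₂)^(n−1) = 456×(0.389)^0.52 = 279 K; P₂ = P₁(V₁/V₂)^n = 61.4 kPa.
For an ideal gas ΔU = nCvΔT with Cv = R/(γ−1) = 43.8 J/(mol·K).
ΔU = 1.89×43.8×(279−456) = -14600 J.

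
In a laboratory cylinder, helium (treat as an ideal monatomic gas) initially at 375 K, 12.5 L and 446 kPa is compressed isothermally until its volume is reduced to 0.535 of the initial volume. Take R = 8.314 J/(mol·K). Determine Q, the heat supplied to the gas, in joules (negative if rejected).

n = P₁V₁/(RT₁) = 446×12.5/(8.314×375) = 1.79 mol.
Isothermal: T stays 375 K; PV = const ⇒ V₂ = 6.69 L, P₂ = 834 kPa.
ΔU = 0 (ideal gas, T constant).
W = nRT ln(V₂/V₁) = 1.79×8.314×375×ln(0.535) = -3490 J.
Q = ΔU + W = -3490 J.

-3490 J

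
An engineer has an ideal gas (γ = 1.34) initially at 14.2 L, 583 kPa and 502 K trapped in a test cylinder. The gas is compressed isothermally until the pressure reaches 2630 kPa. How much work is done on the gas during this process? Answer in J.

n = P₁V₁/(RT₁) = 583×14.2/(8.314×502) = 1.98 mol.
Isothermal: T stays 502 K; PV = const ⇒ V₂ = 3.15 L, P₂ = 2630 kPa.
W = nRT ln(V₂/V₁) = 1.98×8.314×502×ln(0.222) = -12500 J.
Work done on the gas = −W_by = 12500 J.

12500 J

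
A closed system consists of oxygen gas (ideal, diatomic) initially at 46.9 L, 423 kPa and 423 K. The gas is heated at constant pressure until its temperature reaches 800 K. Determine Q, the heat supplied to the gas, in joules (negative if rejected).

n = P₁V₁/(RT₁) = 423×46.9/(8.314×423) = 5.64 mol.
Isobaric: P stays 423 kPa; V/T = const ⇒ T₂ = 800 K, V₂ = 88.7 L.
W = PΔV = 423×(88.7−46.9) kPa·L = 17700 J.
ΔU = nCvΔT = 5.64×20.8×(800−423) = 44200 J.
Q = ΔU + W = nCpΔT = 61900 J.

61900 J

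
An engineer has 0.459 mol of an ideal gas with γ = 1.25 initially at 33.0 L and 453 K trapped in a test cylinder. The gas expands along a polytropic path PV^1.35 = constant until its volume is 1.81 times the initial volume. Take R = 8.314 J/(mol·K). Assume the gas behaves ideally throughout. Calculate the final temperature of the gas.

P₁ = nRT₁/V₁ = 0.459×8.314×453/33.0 = 52.4 kPa.
Polytropic n=1.35: T₂ = T₁(V₁/V₂)^(n−1) = 453×(0.552)^0.35 = 368 K; P₂ = P₁(V₁/V₂)^n = 23.5 kPa.

368 K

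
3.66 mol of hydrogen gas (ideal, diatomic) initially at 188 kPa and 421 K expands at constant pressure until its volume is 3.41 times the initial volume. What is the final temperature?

V₁ = nRT₁/P₁ = 3.66×8.314×421/188 = 68.1 L.
Isobaric: P stays 188 kPa; V/T = const ⇒ T₂ = 1440 K, V₂ = 232 L.

1440 K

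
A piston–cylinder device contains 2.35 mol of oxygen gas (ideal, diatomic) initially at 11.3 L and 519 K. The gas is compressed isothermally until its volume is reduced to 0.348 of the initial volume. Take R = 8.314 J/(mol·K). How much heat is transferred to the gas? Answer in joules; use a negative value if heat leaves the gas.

-10700 J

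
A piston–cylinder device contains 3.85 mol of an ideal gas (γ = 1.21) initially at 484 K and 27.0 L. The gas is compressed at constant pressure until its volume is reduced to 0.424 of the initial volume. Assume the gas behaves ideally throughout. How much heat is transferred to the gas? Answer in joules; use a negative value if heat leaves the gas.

-51400 J

P₁ = nRT₁/V₁ = 3.85×8.314×484/27.0 = 574 kPa.
Isobaric: P stays 574 kPa; V/T = const ⇒ T₂ = 205 K, V₂ = 11.4 L.
W = PΔV = 574×(11.4−27.0) kPa·L = -8920 J.
ΔU = nCvΔT = 3.85×39.6×(205−484) = -42500 J.
Q = ΔU + W = nCpΔT = -51400 J.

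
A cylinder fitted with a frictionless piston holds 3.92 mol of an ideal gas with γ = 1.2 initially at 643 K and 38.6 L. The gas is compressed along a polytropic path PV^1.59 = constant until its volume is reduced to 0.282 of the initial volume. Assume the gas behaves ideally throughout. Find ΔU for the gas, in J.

P₁ = nRT₁/V₁ = 3.92×8.314×643/38.6 = 543 kPa.
Polytropic n=1.59: T₂ = T₁(V₁/V₂)^(n−1) = 643×(3.55)^0.59 = 1360 K; P₂ = P₁(V₁/V₂)^n = 4060 kPa.
For an ideal gas ΔU = nCvΔT with Cv = R/(γ−1) = 41.6 J/(mol·K).
ΔU = 3.92×41.6×(1360−643) = 116000 J.

116000 J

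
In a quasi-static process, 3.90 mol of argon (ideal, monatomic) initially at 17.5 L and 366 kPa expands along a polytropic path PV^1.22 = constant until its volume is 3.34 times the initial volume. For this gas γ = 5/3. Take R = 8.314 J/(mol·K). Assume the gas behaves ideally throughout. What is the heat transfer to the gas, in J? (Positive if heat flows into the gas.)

4550 J

T₁ = P₁V₁/(nR) = 366×17.5/(3.90×8.314) = 198 K.
Polytropic n=1.22: T₂ = T₁(V₁/V₂)^(n−1) = 198×(0.299)^0.22 = 152 K; P₂ = P₁(V₁/V₂)^n = 84.0 kPa.
W = (P₁V₁−P₂V₂)/(n−1) = (366×17.5−84.0×58.4)/0.22 = 6780 J.
ΔU = nCvΔT = 3.90×12.5×(152−198) = -2240 J.
Q = ΔU + W = 4550 J.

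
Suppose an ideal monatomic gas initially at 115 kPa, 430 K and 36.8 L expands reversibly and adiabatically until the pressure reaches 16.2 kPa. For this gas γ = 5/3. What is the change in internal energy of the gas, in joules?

n = P₁V₁/(RT₁) = 115×36.8/(8.314×430) = 1.18 mol.
Adiabatic: T₂/T₁ = (P₂/P₁)^((γ−1)/γ) ⇒ T₂ = 430×(0.141)^0.400 = 196 K; V₂ = 119 L.
For an ideal gas ΔU = nCvΔT with Cv = (3/2)R = 12.5 J/(mol·K).
ΔU = 1.18×12.5×(196−430) = -3450 J.

-3450 J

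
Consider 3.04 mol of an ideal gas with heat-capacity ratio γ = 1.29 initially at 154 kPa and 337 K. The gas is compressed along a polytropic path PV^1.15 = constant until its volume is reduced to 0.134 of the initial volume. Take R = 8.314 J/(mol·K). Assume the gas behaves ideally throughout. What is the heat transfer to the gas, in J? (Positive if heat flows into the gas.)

V₁ = nRT₁/P₁ = 3.04×8.314×337/154 = 55.3 L.
Polytropic n=1.15: T₂ = T₁(V₁/V₂)^(n−1) = 337×(7.46)^0.15 = 456 K; P₂ = P₁(V₁/V₂)^n = 1550 kPa.
W = (P₁V₁−P₂V₂)/(n−1) = (154×55.3−1550×7.41)/0.15 = -20000 J.
ΔU = nCvΔT = 3.04×28.7×(456−337) = 10300 J.
Q = ΔU + W = -9650 J.

-9650 J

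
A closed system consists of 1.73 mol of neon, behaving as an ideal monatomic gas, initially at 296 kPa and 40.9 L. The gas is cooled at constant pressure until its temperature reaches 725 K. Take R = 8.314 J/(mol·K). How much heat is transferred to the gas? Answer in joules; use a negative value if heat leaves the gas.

T₁ = P₁V₁/(nR) = 296×40.9/(1.73×8.314) = 842 K.
Isobaric: P stays 296 kPa; V/T = const ⇒ T₂ = 725 K, V₂ = 35.2 L.
W = PΔV = 296×(35.2−40.9) kPa·L = -1680 J.
ΔU = nCvΔT = 1.73×12.5×(725−842) = -2520 J.
Q = ΔU + W = nCpΔT = -4200 J.

-4200 J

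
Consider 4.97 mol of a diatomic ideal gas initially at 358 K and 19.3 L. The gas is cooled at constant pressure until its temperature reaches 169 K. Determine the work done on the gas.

P₁ = nRT₁/V₁ = 4.97×8.314×358/19.3 = 766 kPa.
Isobaric: P stays 766 kPa; V/T = const ⇒ T₂ = 169 K, V₂ = 9.11 L.
W = PΔV = 766×(9.11−19.3) kPa·L = -7810 J.
Work done on the gas = −W_by = 7810 J.

7810 J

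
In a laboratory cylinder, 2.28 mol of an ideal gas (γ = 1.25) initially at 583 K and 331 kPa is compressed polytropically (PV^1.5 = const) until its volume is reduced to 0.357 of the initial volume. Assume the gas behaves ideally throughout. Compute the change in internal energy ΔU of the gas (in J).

29800 J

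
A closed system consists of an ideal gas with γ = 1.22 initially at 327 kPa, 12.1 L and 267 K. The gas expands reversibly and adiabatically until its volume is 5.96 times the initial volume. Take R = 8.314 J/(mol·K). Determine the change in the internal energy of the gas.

n = P₁V₁/(RT₁) = 327×12.1/(8.314×267) = 1.78 mol.
Adiabatic: TV^(γ−1) = const ⇒ T₂ = 267×(0.168)^0.220 = 180 K; PV^γ = const ⇒ P₂ = 37.0 kPa.
For an ideal gas ΔU = nCvΔT with Cv = R/(γ−1) = 37.8 J/(mol·K).
ΔU = 1.78×37.8×(180−267) = -5840 J.

-5840 J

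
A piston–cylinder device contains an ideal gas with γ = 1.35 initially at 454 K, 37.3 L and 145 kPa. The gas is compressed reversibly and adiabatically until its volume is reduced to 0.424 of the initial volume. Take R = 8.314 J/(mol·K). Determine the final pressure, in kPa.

Adiabatic: TV^(γ−1) = const ⇒ T₂ = 454×(2.36)^0.350 = 613 K; PV^γ = const ⇒ P₂ = 462 kPa.

462 kPa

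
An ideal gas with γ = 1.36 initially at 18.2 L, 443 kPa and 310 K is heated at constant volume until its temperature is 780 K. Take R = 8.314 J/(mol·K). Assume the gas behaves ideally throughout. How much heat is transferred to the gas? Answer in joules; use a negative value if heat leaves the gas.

34000 J

n = P₁V₁/(RT₁) = 443×18.2/(8.314×310) = 3.13 mol.
Isochoric: V stays 18.2 L; P/T = const ⇒ T₂ = 780 K, P₂ = 1110 kPa.
W = 0 (no volume change).
ΔU = nCvΔT = 3.13×23.1×(780−310) = 34000 J.
Q = ΔU = 34000 J.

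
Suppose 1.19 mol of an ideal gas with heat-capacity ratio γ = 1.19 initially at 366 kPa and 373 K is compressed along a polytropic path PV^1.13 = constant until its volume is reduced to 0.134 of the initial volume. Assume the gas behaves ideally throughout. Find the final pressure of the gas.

3550 kPa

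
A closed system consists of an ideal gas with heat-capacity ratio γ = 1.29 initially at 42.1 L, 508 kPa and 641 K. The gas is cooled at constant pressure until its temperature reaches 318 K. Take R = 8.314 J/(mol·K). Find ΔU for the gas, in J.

-37200 J

n = P₁V₁/(RT₁) = 508×42.1/(8.314×641) = 4.01 mol.
Isobaric: P stays 508 kPa; V/T = const ⇒ T₂ = 318 K, V₂ = 20.9 L.
For an ideal gas ΔU = nCvΔT with Cv = R/(γ−1) = 28.7 J/(mol·K).
ΔU = 4.01×28.7×(318−641) = -37200 J.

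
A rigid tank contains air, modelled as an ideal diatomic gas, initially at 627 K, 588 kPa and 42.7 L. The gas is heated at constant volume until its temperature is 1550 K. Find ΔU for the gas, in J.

92400 J

n = P₁V₁/(RT₁) = 588×42.7/(8.314×627) = 4.82 mol.
Isochoric: V stays 42.7 L; P/T = const ⇒ T₂ = 1550 K, P₂ = 1450 kPa.
For an ideal gas ΔU = nCvΔT with Cv = (5/2)R = 20.8 J/(mol·K).
ΔU = 4.82×20.8×(1550−627) = 92400 J.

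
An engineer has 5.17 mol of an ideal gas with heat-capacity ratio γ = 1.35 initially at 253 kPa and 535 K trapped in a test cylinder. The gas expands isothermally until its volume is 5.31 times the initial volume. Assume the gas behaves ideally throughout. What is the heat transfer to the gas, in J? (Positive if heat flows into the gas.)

38400 J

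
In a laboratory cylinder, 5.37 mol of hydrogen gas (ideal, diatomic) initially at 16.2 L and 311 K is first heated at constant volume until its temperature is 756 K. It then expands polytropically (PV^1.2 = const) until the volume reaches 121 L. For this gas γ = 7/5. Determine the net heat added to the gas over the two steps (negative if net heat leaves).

77600 J

P₁ = nRT₁/V₁ = 5.37×8.314×311/16.2 = 857 kPa.
Step 1 — Isochoric: V stays 16.2 L; P/T = const ⇒ T₂ = 756 K, P₂ = 2080 kPa.
W = 0 (no volume change).
ΔU = nCvΔT = 5.37×20.8×(756−311) = 49700 J.
Q = ΔU = 49700 J.
State after step 1: P = 2080 kPa, V = 16.2 L, T = 756 K.
Step 2 — Polytropic n=1.2: T₂ = T₁(V₁/V₂)^(n−1) = 756×(0.134)^0.20 = 506 K; P₂ = P₁(V₁/V₂)^n = 187 kPa.
W = (P₁V₁−P₂V₂)/(n−1) = (2080×16.2−187×121)/0.20 = 55900 J.
ΔU = nCvΔT = 5.37×20.8×(506−756) = -27900 J.
Q = ΔU + W = 27900 J.
Net over both steps: W = 55900 J, Q = 77600 J, ΔU = 21700 J.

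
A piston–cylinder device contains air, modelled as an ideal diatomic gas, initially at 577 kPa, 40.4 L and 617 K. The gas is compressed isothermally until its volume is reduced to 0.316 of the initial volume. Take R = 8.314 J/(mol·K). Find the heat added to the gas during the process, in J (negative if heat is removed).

n = P₁V₁/(RT₁) = 577×40.4/(8.314×617) = 4.54 mol.
Isothermal: T stays 617 K; PV = const ⇒ V₂ = 12.8 L, P₂ = 1830 kPa.
ΔU = 0 (ideal gas, T constant).
W = nRT ln(V₂/V₁) = 4.54×8.314×617×ln(0.316) = -26900 J.
Q = ΔU + W = -26900 J.

-26900 J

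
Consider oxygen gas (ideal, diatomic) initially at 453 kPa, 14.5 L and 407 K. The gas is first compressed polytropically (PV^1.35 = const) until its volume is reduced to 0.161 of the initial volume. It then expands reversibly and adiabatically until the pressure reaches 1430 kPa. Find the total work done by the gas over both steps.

-7040 J

n = P₁V₁/(RT₁) = 453×14.5/(8.314×407) = 1.94 mol.
Step 1 — Polytropic n=1.35: T₂ = T₁(V₁/V₂)^(n−1) = 407×(6.21)^0.35 = 771 K; P₂ = P₁(V₁/V₂)^n = 5330 kPa.
W = (P₁V₁−P₂V₂)/(n−1) = (453×14.5−5330×2.33)/0.35 = -16800 J.
ΔU = nCvΔT = 1.94×20.8×(771−407) = 14700 J.
Q = ΔU + W = -2100 J.
State after step 1: P = 5330 kPa, V = 2.33 L, T = 771 K.
Step 2 — Adiabatic: T₂/T₁ = (P₂/P₁)^((γ−1)/γ) ⇒ T₂ = 771×(0.268)^0.286 = 530 K; V₂ = 5.98 L.
ΔU = nCvΔT = 1.94×20.8×(530−771) = -9750 J.
Q = 0 for an adiabatic process, so W = −ΔU = 9750 J.
Net over both steps: W = -7040 J, Q = -2100 J, ΔU = 4940 J.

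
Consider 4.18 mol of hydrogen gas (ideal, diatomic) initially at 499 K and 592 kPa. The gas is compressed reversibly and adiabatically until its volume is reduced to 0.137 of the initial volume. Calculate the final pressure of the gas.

9570 kPa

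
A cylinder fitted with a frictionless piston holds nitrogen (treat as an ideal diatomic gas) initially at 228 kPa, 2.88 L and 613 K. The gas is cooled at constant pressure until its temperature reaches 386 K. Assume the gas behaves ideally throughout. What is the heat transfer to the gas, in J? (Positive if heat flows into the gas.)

-851 J

n = P₁V₁/(RT₁) = 228×2.88/(8.314×613) = 0.129 mol.
Isobaric: P stays 228 kPa; V/T = const ⇒ T₂ = 386 K, V₂ = 1.81 L.
W = PΔV = 228×(1.81−2.88) kPa·L = -243 J.
ΔU = nCvΔT = 0.129×20.8×(386−613) = -608 J.
Q = ΔU + W = nCpΔT = -851 J.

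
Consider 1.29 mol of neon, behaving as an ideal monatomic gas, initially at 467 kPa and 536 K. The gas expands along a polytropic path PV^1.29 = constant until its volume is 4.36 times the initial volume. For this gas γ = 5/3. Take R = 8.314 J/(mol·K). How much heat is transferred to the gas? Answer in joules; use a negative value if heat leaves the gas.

V₁ = nRT₁/P₁ = 1.29×8.314×536/467 = 12.3 L.
Polytropic n=1.29: T₂ = T₁(V₁/V₂)^(n−1) = 536×(0.229)^0.29 = 350 K; P₂ = P₁(V₁/V₂)^n = 69.9 kPa.
W = (P₁V₁−P₂V₂)/(n−1) = (467×12.3−69.9×53.7)/0.29 = 6890 J.
ΔU = nCvΔT = 1.29×12.5×(350−536) = -3000 J.
Q = ΔU + W = 3890 J.

3890 J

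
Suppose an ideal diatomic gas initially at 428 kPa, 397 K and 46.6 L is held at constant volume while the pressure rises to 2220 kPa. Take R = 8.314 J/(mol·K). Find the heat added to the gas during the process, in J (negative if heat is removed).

209000 J

n = P₁V₁/(RT₁) = 428×46.6/(8.314×397) = 6.04 mol.
Isochoric: V stays 46.6 L; P/T = const ⇒ T₂ = 2060 K, P₂ = 2220 kPa.
W = 0 (no volume change).
ΔU = nCvΔT = 6.04×20.8×(2060−397) = 209000 J.
Q = ΔU = 209000 J.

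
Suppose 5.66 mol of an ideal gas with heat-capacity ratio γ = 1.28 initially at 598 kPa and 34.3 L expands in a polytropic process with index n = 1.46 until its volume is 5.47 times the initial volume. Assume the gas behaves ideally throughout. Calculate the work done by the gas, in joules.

24200 J

T₁ = P₁V₁/(nR) = 598×34.3/(5.66×8.314) = 436 K.
Polytropic n=1.46: T₂ = T₁(V₁/V₂)^(n−1) = 436×(0.183)^0.46 = 199 K; P₂ = P₁(V₁/V₂)^n = 50.0 kPa.
W = (P₁V₁−P₂V₂)/(n−1) = (598×34.3−50.0×188)/0.46 = 24200 J.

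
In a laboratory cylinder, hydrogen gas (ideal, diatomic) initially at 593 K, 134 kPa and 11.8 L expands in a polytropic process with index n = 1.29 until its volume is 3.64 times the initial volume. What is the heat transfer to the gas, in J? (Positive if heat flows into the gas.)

n = P₁V₁/(RT₁) = 134×11.8/(8.314×593) = 0.321 mol.
Polytropic n=1.29: T₂ = T₁(V₁/V₂)^(n−1) = 593×(0.275)^0.29 = 408 K; P₂ = P₁(V₁/V₂)^n = 25.3 kPa.
W = (P₁V₁−P₂V₂)/(n−1) = (134×11.8−25.3×43.0)/0.29 = 1700 J.
ΔU = nCvΔT = 0.321×20.8×(408−593) = -1240 J.
Q = ΔU + W = 469 J.

469 J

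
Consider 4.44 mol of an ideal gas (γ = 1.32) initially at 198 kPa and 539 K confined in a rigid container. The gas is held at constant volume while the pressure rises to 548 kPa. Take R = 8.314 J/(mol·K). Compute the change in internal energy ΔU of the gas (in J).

110000 J

V₁ = nRT₁/P₁ = 4.44×8.314×539/198 = 100 L.
Isochoric: V stays 100 L; P/T = const ⇒ T₂ = 1490 K, P₂ = 548 kPa.
For an ideal gas ΔU = nCvΔT with Cv = R/(γ−1) = 26.0 J/(mol·K).
ΔU = 4.44×26.0×(1490−539) = 110000 J.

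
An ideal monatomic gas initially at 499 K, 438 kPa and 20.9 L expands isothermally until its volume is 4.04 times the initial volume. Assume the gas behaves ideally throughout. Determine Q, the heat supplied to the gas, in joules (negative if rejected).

n = P₁V₁/(RT₁) = 438×20.9/(8.314×499) = 2.21 mol.
Isothermal: T stays 499 K; PV = const ⇒ V₂ = 84.4 L, P₂ = 108 kPa.
ΔU = 0 (ideal gas, T constant).
W = nRT ln(V₂/V₁) = 2.21×8.314×499×ln(4.04) = 12800 J.
Q = ΔU + W = 12800 J.

12800 J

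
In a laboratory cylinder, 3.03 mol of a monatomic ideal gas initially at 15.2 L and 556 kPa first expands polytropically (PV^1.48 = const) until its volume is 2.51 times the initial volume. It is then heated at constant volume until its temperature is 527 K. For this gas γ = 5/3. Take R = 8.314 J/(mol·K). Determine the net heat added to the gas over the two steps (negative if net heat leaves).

T₁ = P₁V₁/(nR) = 556×15.2/(3.03×8.314) = 335 K.
Step 1 — Polytropic n=1.48: T₂ = T₁(V₁/V₂)^(n−1) = 335×(0.398)^0.48 = 216 K; P₂ = P₁(V₁/V₂)^n = 142 kPa.
W = (P₁V₁−P₂V₂)/(n−1) = (556×15.2−142×38.2)/0.48 = 6290 J.
ΔU = nCvΔT = 3.03×12.5×(216−335) = -4530 J.
Q = ΔU + W = 1760 J.
State after step 1: P = 142 kPa, V = 38.2 L, T = 216 K.
Step 2 — Isochoric: V stays 38.2 L; P/T = const ⇒ T₂ = 527 K, P₂ = 348 kPa.
W = 0 (no volume change).
ΔU = nCvΔT = 3.03×12.5×(527−216) = 11800 J.
Q = ΔU = 11800 J.
Net over both steps: W = 6290 J, Q = 13500 J, ΔU = 7240 J.

13500 J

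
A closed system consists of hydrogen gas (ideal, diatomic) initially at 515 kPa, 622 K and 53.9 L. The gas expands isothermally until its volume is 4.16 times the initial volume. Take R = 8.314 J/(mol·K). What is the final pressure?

Isothermal: T stays 622 K; PV = const ⇒ V₂ = 224 L, P₂ = 124 kPa.

124 kPa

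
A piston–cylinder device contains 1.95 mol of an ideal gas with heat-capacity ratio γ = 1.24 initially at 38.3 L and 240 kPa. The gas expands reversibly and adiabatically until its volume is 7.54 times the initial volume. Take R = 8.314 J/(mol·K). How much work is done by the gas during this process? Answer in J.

14700 J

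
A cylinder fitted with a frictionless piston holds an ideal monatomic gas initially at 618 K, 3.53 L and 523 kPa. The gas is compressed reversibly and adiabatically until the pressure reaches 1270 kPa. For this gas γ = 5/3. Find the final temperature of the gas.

Adiabatic: T₂/T₁ = (P₂/P₁)^((γ−1)/γ) ⇒ T₂ = 618×(2.43)^0.400 = 881 K; V₂ = 2.07 L.

881 K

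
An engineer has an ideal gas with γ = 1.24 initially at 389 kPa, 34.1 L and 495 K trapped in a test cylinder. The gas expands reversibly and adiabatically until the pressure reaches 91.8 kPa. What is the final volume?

109 L

Adiabatic: T₂/T₁ = (P₂/P₁)^((γ−1)/γ) ⇒ T₂ = 495×(0.236)^0.194 = 374 K; V₂ = 109 L.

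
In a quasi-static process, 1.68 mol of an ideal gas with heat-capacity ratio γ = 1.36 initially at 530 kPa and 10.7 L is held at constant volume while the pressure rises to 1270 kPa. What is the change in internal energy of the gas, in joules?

T₁ = P₁V₁/(nR) = 530×10.7/(1.68×8.314) = 406 K.
Isochoric: V stays 10.7 L; P/T = const ⇒ T₂ = 973 K, P₂ = 1270 kPa.
For an ideal gas ΔU = nCvΔT with Cv = R/(γ−1) = 23.1 J/(mol·K).
ΔU = 1.68×23.1×(973−406) = 22000 J.

22000 J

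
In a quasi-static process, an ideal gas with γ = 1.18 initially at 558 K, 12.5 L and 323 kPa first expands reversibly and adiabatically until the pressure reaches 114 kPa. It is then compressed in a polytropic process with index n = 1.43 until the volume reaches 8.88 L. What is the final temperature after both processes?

806 K

n = P₁V₁/(RT₁) = 323×12.5/(8.314×558) = 0.870 mol.
Step 1 — Adiabatic: T₂/T₁ = (P₂/P₁)^((γ−1)/γ) ⇒ T₂ = 558×(0.353)^0.153 = 476 K; V₂ = 30.2 L.
ΔU = nCvΔT = 0.870×46.2×(476−558) = -3290 J.
Q = 0 for an adiabatic process, so W = −ΔU = 3290 J.
State after step 1: P = 114 kPa, V = 30.2 L, T = 476 K.
Step 2 — Polytropic n=1.43: T₂ = T₁(V₁/V₂)^(n−1) = 476×(3.40)^0.43 = 806 K; P₂ = P₁(V₁/V₂)^n = 657 kPa.
W = (P₁V₁−P₂V₂)/(n−1) = (114×30.2−657×8.88)/0.43 = -5550 J.
ΔU = nCvΔT = 0.870×46.2×(806−476) = 13300 J.
Q = ΔU + W = 7710 J.
Net over both steps: W = -2260 J, Q = 7710 J, ΔU = 9970 J.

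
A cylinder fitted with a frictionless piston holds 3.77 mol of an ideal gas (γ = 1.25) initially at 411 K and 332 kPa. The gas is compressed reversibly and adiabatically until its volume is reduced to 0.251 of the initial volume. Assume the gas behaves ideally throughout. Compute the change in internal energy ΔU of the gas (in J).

21300 J

V₁ = nRT₁/P₁ = 3.77×8.314×411/332 = 38.8 L.
Adiabatic: TV^(γ−1) = const ⇒ T₂ = 411×(3.98)^0.250 = 581 K; PV^γ = const ⇒ P₂ = 1870 kPa.
For an ideal gas ΔU = nCvΔT with Cv = R/(γ−1) = 33.3 J/(mol·K).
ΔU = 3.77×33.3×(581−411) = 21300 J.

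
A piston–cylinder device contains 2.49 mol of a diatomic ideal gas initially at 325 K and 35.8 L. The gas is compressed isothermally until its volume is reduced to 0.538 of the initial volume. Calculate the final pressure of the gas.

P₁ = nRT₁/V₁ = 2.49×8.314×325/35.8 = 188 kPa.
Isothermal: T stays 325 K; PV = const ⇒ V₂ = 19.3 L, P₂ = 349 kPa.

349 kPa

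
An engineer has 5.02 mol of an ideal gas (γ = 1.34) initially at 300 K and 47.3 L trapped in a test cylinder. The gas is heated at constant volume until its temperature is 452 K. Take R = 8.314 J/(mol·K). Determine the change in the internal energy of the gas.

P₁ = nRT₁/V₁ = 5.02×8.314×300/47.3 = 265 kPa.
Isochoric: V stays 47.3 L; P/T = const ⇒ T₂ = 452 K, P₂ = 399 kPa.
For an ideal gas ΔU = nCvΔT with Cv = R/(γ−1) = 24.5 J/(mol·K).
ΔU = 5.02×24.5×(452−300) = 18700 J.

18700 J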